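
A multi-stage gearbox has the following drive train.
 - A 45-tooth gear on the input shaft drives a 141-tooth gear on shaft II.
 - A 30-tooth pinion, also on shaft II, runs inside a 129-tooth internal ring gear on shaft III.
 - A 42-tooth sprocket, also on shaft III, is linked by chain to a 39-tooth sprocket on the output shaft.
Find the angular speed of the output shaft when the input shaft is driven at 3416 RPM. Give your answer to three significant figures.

Gear mesh: ratio = 141/45 = 3.1333, so shaft II turns at 3416 / 3.1333 = 1090.2 RPM.
Internal gear: ratio = 129/30 = 4.3, so shaft III turns at 1090.2 / 4.3 = 253.54 RPM.
Chain: ratio = 39/42 = 0.92857, so the output shaft turns at 253.54 / 0.92857 = 273.04 RPM.

273 RPM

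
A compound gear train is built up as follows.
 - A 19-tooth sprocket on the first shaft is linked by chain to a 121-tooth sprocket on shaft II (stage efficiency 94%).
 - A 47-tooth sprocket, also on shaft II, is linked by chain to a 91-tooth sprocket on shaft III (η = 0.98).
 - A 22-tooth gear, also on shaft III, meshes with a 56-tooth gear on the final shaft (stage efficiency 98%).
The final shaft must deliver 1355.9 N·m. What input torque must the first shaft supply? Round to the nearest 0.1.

47.9 N·m

Overall ratio R = 6.3684 × 1.9362 × 2.5455 = 31.386; overall efficiency η = 0.94 × 0.98 × 0.98 = 0.9028.
Input torque = output torque / (R × η) = 1355.9 / (31.386 × 0.9028) = 47.853 N·m.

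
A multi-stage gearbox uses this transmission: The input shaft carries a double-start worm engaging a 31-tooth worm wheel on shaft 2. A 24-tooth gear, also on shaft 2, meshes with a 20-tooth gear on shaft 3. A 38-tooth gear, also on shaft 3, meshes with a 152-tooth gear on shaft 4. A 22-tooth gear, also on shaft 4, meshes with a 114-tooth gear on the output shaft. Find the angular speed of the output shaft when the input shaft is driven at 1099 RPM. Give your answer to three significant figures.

Worm: ratio = 31/2 = 15.5, so shaft 2 turns at 1099 / 15.5 = 70.903 RPM.
Gear mesh: ratio = 20/24 = 0.83333, so shaft 3 turns at 70.903 / 0.83333 = 85.084 RPM.
Gear mesh: ratio = 152/38 = 4, so shaft 4 turns at 85.084 / 4 = 21.271 RPM.
Gear mesh: ratio = 114/22 = 5.1818, so the output shaft turns at 21.271 / 5.1818 = 4.1049 RPM.

4.10 RPM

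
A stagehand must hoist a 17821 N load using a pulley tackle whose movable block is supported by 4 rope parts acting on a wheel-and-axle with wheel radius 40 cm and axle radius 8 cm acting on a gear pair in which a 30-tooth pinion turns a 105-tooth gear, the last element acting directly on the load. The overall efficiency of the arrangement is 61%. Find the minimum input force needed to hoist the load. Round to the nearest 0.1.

417.4 N

Block-and-tackle MA = number of supporting rope parts = 4.
Wheel-and-axle MA = R/r = 40/8 = 5.
Gear pair MA = 105/30 = 3.5.
Combined ideal MA = 4 × 5 × 3.5 = 70.
Actual MA = 70 × 0.61 = 42.7.
Effort = load / actual MA = 17821 / 42.7 = 417.35 N.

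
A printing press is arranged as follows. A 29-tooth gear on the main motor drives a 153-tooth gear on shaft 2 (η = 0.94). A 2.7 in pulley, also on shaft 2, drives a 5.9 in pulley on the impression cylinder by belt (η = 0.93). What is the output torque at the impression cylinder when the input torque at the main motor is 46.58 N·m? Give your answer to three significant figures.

469 N·m

After the gear mesh (153/29): 46.58 × 5.2759 × 0.94 = 231 N·m
After the belt (5.9/2.7): 231 × 2.1852 × 0.93 = 469.45 N·m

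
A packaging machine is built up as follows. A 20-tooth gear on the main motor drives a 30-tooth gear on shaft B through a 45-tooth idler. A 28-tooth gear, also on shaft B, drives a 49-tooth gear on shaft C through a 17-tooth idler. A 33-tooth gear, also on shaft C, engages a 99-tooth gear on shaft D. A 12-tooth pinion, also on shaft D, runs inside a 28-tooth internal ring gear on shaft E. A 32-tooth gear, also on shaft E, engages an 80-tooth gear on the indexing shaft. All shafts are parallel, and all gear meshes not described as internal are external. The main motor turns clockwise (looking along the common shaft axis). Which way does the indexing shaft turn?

clockwise

the main motor → shaft B: driver → idler → driven is 2 external meshes, 2 reversals → CW.
shaft B → shaft C: driver → idler → driven is 2 external meshes, 2 reversals → CW.
shaft C → shaft D: external mesh, 1 reversal → CCW.
shaft D → shaft E: internal mesh, same direction → CCW.
shaft E → the indexing shaft: external mesh, 1 reversal → CW.
6 reversals in total — an even number — so the indexing shaft turns the same way as the main motor.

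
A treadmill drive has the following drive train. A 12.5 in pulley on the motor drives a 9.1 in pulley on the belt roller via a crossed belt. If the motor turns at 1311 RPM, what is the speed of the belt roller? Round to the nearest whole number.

1801 RPM

the motor → the belt roller (belt, 9.1/12.5): 1311 ÷ 0.728 = 1800.8 RPM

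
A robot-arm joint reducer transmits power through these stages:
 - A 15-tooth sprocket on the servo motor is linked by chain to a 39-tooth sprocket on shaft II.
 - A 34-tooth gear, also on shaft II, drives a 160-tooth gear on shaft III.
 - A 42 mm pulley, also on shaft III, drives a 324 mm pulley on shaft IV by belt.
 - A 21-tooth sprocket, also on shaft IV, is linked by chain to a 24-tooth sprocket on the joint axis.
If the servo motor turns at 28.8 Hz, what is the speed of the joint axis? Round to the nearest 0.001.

0.267 Hz

the servo motor → shaft II (chain, 39/15): 28.8 ÷ 2.6 = 11.077 Hz
shaft II → shaft III (gear mesh, 160/34): 11.077 ÷ 4.7059 = 2.3538 Hz
shaft III → shaft IV (belt, 324/42): 2.3538 ÷ 7.7143 = 0.30513 Hz
shaft IV → the joint axis (chain, 24/21): 0.30513 ÷ 1.1429 = 0.26699 Hz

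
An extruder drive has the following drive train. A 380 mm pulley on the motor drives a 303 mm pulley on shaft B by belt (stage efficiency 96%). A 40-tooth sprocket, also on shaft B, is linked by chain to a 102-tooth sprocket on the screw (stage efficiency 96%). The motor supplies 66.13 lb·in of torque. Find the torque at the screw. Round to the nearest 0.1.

After the belt (303/380): 66.13 × 0.79737 × 0.96 = 50.621 lb·in
After the chain (102/40): 50.621 × 2.55 × 0.96 = 123.92 lb·in

123.9 lb·in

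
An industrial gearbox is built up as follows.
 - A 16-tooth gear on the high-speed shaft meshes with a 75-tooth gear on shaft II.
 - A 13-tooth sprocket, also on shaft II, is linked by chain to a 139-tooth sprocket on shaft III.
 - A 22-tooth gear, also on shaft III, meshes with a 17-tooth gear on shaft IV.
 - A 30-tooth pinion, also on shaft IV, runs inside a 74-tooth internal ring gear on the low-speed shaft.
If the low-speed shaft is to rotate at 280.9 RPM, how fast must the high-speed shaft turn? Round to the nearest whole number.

Overall ratio R = 4.6875 × 10.692 × 0.77273 × 2.4667 = 95.532.
Required input speed = output speed × R = 280.9 × 95.532 = 26835 RPM.

26835 RPM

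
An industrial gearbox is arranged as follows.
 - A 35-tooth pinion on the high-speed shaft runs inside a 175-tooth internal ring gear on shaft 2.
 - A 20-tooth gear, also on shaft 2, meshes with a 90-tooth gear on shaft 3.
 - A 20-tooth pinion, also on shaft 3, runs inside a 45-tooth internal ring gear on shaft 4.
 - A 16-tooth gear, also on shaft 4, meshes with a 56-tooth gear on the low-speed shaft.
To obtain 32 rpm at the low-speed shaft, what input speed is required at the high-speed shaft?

Overall ratio R = 5 × 4.5 × 2.25 × 3.5 = 177.19.
Required input speed = output speed × R = 32 × 177.19 = 5670 rpm.

5670 rpm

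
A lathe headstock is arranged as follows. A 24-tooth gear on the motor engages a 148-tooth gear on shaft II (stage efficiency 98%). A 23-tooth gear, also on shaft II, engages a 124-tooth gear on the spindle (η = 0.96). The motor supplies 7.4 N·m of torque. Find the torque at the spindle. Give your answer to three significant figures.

231 N·m

After the gear mesh (148/24): 7.4 × 6.1667 × 0.98 = 44.721 N·m
After the gear mesh (124/23): 44.721 × 5.3913 × 0.96 = 231.46 N·m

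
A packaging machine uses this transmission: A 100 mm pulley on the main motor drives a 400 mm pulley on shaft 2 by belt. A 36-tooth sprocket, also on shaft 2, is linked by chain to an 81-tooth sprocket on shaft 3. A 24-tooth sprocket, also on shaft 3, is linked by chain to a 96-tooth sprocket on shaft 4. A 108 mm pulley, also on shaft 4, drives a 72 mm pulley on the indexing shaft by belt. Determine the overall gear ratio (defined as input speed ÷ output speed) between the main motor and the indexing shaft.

Each stage contributes driven/driver: belt 400/100 = 4, chain 81/36 = 2.25, chain 96/24 = 4, belt 72/108 = 0.66667.
Overall: 4 × 2.25 × 4 × 0.66667 = 24.

24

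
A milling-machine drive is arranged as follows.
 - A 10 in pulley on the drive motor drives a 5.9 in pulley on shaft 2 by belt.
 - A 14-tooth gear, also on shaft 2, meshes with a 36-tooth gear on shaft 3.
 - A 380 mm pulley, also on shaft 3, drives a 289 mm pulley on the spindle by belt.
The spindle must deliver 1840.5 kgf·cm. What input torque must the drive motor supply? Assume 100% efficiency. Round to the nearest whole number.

1595 kgf·cm

Overall ratio R = 0.59 × 2.5714 × 0.76053 = 1.1538.
Input torque = output torque / R = 1840.5 / 1.1538 = 1595.1 kgf·cm.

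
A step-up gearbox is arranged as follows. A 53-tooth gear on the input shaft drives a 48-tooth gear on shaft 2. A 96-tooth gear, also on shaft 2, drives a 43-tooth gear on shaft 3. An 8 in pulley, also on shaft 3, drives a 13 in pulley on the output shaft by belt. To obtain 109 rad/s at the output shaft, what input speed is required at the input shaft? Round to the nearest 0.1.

Overall ratio R = 0.90566 × 0.44792 × 1.625 = 0.6592.
Required input speed = output speed × R = 109 × 0.6592 = 71.853 rad/s.

71.9 rad/s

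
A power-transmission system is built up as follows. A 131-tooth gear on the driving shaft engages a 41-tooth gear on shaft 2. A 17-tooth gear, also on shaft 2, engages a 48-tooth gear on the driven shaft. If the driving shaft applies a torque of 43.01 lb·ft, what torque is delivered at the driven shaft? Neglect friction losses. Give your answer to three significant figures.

38.0 lb·ft

Gear mesh: ratio = 41/131 = 0.31298; torque at shaft 2 = 43.01 × 0.31298 = 13.461 lb·ft.
Gear mesh: ratio = 48/17 = 2.8235; torque at the driven shaft = 13.461 × 2.8235 = 38.008 lb·ft.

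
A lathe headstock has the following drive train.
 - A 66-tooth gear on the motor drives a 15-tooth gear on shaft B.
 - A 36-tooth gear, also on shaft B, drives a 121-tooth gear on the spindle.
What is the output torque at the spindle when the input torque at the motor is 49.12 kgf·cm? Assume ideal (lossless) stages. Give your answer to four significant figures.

After the gear mesh (15/66): 49.12 × 0.22727 = 11.164 kgf·cm
After the gear mesh (121/36): 11.164 × 3.3611 = 37.522 kgf·cm

37.52 kgf·cm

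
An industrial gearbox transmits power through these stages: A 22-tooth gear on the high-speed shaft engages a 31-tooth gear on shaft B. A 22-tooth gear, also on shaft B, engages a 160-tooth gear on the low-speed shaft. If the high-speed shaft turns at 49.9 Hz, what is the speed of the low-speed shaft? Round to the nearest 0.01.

4.87 Hz

gear mesh 31/22 = 1.4091 → 49.9/1.4091 = 35.413 Hz
gear mesh 160/22 = 7.2727 → 35.413/7.2727 = 4.8693 Hz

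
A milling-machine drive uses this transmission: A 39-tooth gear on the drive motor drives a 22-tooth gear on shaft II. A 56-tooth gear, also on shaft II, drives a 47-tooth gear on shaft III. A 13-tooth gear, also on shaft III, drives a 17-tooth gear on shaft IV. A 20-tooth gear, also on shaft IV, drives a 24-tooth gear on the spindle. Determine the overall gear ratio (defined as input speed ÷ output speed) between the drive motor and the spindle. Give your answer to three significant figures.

Each stage contributes driven/driver: gear mesh 22/39 = 0.5641, gear mesh 47/56 = 0.83929, gear mesh 17/13 = 1.3077, gear mesh 24/20 = 1.2.
Overall: 0.5641 × 0.83929 × 1.3077 × 1.2 = 0.74294.

0.743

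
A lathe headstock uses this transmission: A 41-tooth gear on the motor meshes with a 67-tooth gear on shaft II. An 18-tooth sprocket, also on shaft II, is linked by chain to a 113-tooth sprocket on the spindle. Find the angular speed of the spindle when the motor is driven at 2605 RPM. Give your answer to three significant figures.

254 RPM

gear mesh 67/41 = 1.6341 → 2605/1.6341 = 1594.1 RPM
chain 113/18 = 6.2778 → 1594.1/6.2778 = 253.93 RPM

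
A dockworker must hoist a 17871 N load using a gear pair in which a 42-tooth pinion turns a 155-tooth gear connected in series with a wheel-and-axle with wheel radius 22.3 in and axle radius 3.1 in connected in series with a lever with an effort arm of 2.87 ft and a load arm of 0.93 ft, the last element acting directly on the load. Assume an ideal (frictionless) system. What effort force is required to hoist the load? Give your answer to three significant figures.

Gear pair MA = 155/42 = 3.6905.
Wheel-and-axle MA = R/r = 22.3/3.1 = 7.1935.
Lever MA = effort arm / load arm = 2.87/0.93 = 3.086.
Combined ideal MA = 3.6905 × 7.1935 × 3.086 = 81.927.
Effort = load / MA = 17871 / 81.927 = 218.13 N.

218 N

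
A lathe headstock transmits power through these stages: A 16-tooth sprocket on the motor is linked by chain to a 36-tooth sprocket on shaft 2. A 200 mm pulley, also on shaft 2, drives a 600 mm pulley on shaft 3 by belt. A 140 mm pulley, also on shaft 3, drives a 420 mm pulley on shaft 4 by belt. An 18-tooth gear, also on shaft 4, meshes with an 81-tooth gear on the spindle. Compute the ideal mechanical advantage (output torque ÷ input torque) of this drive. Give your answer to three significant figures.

Each stage contributes driven/driver: chain 36/16 = 2.25, belt 600/200 = 3, belt 420/140 = 3, gear mesh 81/18 = 4.5.
Overall: 2.25 × 3 × 3 × 4.5 = 91.125.

91.1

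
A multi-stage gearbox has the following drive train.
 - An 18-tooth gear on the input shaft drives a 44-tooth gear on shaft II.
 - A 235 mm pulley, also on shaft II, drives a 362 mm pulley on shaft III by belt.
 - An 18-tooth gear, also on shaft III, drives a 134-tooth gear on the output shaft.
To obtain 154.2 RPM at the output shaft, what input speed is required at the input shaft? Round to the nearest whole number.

4323 RPM

Overall ratio R = 2.4444 × 1.5404 × 7.4444 = 28.032.
Required input speed = output speed × R = 154.2 × 28.032 = 4322.5 RPM.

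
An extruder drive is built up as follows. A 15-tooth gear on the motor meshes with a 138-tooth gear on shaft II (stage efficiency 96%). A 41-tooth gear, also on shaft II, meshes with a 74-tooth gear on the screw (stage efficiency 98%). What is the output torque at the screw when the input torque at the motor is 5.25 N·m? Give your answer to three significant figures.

82.0 N·m

gear mesh 138/15 = 9.2 → τ = 5.25·9.2·0.96 = 46.368 N·m
gear mesh 74/41 = 1.8049 → τ = 46.368·1.8049·0.98 = 82.015 N·m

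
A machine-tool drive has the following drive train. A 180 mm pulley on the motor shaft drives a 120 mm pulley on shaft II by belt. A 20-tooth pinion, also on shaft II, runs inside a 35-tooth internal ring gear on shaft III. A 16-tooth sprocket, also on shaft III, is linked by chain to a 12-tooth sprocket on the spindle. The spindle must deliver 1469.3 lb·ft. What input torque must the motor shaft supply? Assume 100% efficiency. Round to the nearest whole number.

Overall ratio R = 0.66667 × 1.75 × 0.75 = 0.875.
Input torque = output torque / R = 1469.3 / 0.875 = 1679.2 lb·ft.

1679 lb·ft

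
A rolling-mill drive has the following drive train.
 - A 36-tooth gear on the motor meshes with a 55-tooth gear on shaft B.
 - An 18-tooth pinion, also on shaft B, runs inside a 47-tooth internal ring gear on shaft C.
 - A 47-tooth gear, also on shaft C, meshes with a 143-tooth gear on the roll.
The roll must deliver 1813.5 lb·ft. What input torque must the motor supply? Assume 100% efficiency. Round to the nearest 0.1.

Overall ratio R = 1.5278 × 2.6111 × 3.0426 = 12.137.
Input torque = output torque / R = 1813.5 / 12.137 = 149.41 lb·ft.

149.4 lb·ft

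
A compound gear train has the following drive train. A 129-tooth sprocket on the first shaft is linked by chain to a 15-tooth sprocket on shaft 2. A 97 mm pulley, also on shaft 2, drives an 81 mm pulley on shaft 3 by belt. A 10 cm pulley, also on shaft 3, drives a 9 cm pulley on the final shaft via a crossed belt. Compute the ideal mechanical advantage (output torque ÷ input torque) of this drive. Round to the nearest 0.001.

0.087

Each stage contributes driven/driver: chain 15/129 = 0.11628, belt 81/97 = 0.83505, belt 9/10 = 0.9.
Overall: 0.11628 × 0.83505 × 0.9 = 0.087389.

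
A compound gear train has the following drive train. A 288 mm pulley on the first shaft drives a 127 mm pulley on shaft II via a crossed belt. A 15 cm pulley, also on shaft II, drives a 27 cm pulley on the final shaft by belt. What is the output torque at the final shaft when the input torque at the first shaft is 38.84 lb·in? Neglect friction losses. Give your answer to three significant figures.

Belt: ratio = 127/288 = 0.44097; torque at shaft II = 38.84 × 0.44097 = 17.127 lb·in.
Belt: ratio = 27/15 = 1.8; torque at the final shaft = 17.127 × 1.8 = 30.829 lb·in.

30.8 lb·in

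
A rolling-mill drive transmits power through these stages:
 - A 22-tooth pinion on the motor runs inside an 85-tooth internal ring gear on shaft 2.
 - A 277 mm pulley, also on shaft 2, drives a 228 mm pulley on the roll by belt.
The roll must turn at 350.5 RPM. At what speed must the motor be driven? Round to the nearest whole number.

1115 RPM

Overall ratio R = 3.8636 × 0.8231 = 3.1802.
Required input speed = output speed × R = 350.5 × 3.1802 = 1114.7 RPM.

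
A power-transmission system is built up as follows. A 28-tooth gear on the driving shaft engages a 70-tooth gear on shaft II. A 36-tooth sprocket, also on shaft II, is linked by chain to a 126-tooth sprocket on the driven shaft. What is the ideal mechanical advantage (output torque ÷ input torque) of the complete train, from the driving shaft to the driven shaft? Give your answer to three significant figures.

8.75

Each stage contributes driven/driver: gear mesh 70/28 = 2.5, chain 126/36 = 3.5.
Overall: 2.5 × 3.5 = 8.75.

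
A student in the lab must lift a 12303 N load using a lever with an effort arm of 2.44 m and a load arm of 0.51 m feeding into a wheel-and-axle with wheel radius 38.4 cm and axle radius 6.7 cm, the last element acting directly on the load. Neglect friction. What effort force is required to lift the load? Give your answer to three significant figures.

449 N

Lever MA = effort arm / load arm = 2.44/0.51 = 4.7843.
Wheel-and-axle MA = R/r = 38.4/6.7 = 5.7313.
Combined ideal MA = 4.7843 × 5.7313 = 27.421.
Effort = load / MA = 12303 / 27.421 = 448.68 N.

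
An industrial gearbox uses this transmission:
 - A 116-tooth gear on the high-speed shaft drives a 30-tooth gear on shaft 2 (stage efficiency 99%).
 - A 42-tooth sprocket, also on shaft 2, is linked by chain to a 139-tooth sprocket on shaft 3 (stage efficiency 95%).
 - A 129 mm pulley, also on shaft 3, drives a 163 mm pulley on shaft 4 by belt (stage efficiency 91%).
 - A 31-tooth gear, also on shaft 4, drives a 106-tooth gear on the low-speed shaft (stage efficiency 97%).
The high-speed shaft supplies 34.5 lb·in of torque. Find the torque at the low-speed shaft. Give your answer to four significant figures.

Gear mesh: ratio = 30/116 = 0.25862; torque at shaft 2 = 34.5 × 0.25862 × 0.99 = 8.8332 lb·in.
Chain: ratio = 139/42 = 3.3095; torque at shaft 3 = 8.8332 × 3.3095 × 0.95 = 27.772 lb·in.
Belt: ratio = 163/129 = 1.2636; torque at shaft 4 = 27.772 × 1.2636 × 0.91 = 31.933 lb·in.
Gear mesh: ratio = 106/31 = 3.4194; torque at the low-speed shaft = 31.933 × 3.4194 × 0.97 = 105.92 lb·in.

105.9 lb·in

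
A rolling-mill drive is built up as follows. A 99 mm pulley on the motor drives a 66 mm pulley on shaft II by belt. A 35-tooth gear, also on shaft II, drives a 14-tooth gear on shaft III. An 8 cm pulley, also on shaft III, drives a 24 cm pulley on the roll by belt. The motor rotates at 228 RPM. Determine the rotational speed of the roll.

285 RPM

the motor → shaft II (belt, 66/99): 228 ÷ 0.66667 = 342 RPM
shaft II → shaft III (gear mesh, 14/35): 342 ÷ 0.4 = 855 RPM
shaft III → the roll (belt, 24/8): 855 ÷ 3 = 285 RPM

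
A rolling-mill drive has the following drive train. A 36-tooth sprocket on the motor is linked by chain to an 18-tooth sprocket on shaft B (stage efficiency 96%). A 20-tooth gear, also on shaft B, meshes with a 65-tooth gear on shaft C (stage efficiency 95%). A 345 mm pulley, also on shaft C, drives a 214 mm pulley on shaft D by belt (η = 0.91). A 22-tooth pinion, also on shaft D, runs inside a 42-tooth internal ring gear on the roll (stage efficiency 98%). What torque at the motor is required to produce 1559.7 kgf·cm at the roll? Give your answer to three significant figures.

997 kgf·cm

Overall ratio R = 0.5 × 3.25 × 0.62029 × 1.9091 = 1.9243; overall efficiency η = 0.96 × 0.95 × 0.91 × 0.98 = 0.8133.
Input torque = output torque / (R × η) = 1559.7 / (1.9243 × 0.8133) = 996.56 kgf·cm.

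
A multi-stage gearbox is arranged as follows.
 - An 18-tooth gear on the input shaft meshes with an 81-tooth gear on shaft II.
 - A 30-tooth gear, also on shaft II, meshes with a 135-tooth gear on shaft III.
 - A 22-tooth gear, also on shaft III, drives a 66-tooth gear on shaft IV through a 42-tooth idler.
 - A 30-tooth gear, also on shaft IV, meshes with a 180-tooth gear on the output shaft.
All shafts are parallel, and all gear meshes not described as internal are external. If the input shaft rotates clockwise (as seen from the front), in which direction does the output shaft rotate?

the input shaft → shaft II: external mesh, 1 reversal → CCW.
shaft II → shaft III: external mesh, 1 reversal → CW.
shaft III → shaft IV: driver → idler → driven is 2 external meshes, 2 reversals → CW.
shaft IV → the output shaft: external mesh, 1 reversal → CCW.
5 reversals in total — an odd number — so the output shaft turns opposite to the input shaft.

counterclockwise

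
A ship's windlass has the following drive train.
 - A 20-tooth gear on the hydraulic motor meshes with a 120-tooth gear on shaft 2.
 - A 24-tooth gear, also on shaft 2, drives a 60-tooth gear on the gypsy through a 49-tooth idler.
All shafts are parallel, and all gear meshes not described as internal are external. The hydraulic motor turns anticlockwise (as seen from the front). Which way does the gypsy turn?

clockwise

the hydraulic motor → shaft 2: external mesh, 1 reversal → CW.
shaft 2 → the gypsy: driver → idler → driven is 2 external meshes, 2 reversals → CW.
3 reversals in total — an odd number — so the gypsy turns opposite to the hydraulic motor.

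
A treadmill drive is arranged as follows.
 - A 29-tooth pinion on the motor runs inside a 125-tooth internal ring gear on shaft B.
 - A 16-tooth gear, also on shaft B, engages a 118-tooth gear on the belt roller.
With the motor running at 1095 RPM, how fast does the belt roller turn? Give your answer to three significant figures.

internal gear 125/29 = 4.3103 → 1095/4.3103 = 254.04 RPM
gear mesh 118/16 = 7.375 → 254.04/7.375 = 34.446 RPM

34.4 RPM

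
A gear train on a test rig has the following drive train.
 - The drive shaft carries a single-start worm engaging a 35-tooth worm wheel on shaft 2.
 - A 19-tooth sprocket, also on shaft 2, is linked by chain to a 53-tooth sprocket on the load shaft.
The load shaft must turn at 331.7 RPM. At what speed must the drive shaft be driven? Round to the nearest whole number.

Overall ratio R = 35 × 2.7895 = 97.632.
Required input speed = output speed × R = 331.7 × 97.632 = 32384 RPM.

32384 RPM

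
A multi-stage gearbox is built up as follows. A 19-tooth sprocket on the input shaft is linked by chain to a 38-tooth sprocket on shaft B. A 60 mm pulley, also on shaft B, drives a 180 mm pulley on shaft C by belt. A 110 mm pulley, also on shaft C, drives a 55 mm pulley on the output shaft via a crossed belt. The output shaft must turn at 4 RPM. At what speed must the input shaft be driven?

12 RPM

Overall ratio R = 2 × 3 × 0.5 = 3.
Required input speed = output speed × R = 4 × 3 = 12 RPM.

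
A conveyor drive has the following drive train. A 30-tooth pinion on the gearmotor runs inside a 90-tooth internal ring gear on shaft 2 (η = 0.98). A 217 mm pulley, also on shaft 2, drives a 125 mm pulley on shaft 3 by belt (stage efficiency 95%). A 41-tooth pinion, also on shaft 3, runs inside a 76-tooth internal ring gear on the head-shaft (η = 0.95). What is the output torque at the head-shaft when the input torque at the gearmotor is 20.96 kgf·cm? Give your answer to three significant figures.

59.4 kgf·cm

Internal gear: ratio = 90/30 = 3; torque at shaft 2 = 20.96 × 3 × 0.98 = 61.622 kgf·cm.
Belt: ratio = 125/217 = 0.57604; torque at shaft 3 = 61.622 × 0.57604 × 0.95 = 33.722 kgf·cm.
Internal gear: ratio = 76/41 = 1.8537; torque at the head-shaft = 33.722 × 1.8537 × 0.95 = 59.384 kgf·cm.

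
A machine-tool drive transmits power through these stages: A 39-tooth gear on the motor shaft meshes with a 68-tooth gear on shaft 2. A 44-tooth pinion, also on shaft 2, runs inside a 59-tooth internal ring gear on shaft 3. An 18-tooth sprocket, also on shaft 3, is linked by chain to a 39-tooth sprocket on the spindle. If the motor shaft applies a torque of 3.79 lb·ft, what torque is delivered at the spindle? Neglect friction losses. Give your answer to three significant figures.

19.2 lb·ft

Gear mesh: ratio = 68/39 = 1.7436; torque at shaft 2 = 3.79 × 1.7436 = 6.6082 lb·ft.
Internal gear: ratio = 59/44 = 1.3409; torque at shaft 3 = 6.6082 × 1.3409 = 8.861 lb·ft.
Chain: ratio = 39/18 = 2.1667; torque at the spindle = 8.861 × 2.1667 = 19.199 lb·ft.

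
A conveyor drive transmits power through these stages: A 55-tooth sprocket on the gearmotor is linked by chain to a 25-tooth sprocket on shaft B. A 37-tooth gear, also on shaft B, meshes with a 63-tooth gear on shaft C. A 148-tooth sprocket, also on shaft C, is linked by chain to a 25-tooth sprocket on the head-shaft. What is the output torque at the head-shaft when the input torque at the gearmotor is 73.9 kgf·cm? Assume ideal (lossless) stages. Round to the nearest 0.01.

9.66 kgf·cm

Chain: ratio = 25/55 = 0.45455; torque at shaft B = 73.9 × 0.45455 = 33.591 kgf·cm.
Gear mesh: ratio = 63/37 = 1.7027; torque at shaft C = 33.591 × 1.7027 = 57.195 kgf·cm.
Chain: ratio = 25/148 = 0.16892; torque at the head-shaft = 57.195 × 0.16892 = 9.6614 kgf·cm.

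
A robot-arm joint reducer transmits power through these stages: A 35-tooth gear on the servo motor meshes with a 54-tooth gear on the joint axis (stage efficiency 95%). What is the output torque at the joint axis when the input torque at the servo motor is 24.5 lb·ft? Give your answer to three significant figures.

35.9 lb·ft

Gear mesh: ratio = 54/35 = 1.5429; torque at the joint axis = 24.5 × 1.5429 × 0.95 = 35.91 lb·ft.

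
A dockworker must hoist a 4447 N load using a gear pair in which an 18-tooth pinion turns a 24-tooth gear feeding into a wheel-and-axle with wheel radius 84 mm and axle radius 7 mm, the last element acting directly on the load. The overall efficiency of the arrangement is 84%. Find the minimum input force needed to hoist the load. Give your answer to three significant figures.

Gear pair MA = 24/18 = 1.3333.
Wheel-and-axle MA = R/r = 84/7 = 12.
Combined ideal MA = 1.3333 × 12 = 16.
Actual MA = 16 × 0.84 = 13.44.
Effort = load / actual MA = 4447 / 13.44 = 330.88 N.

331 N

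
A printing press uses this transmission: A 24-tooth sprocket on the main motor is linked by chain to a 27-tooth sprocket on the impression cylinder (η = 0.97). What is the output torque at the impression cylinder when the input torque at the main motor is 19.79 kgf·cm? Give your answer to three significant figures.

21.6 kgf·cm

Chain: ratio = 27/24 = 1.125; torque at the impression cylinder = 19.79 × 1.125 × 0.97 = 21.596 kgf·cm.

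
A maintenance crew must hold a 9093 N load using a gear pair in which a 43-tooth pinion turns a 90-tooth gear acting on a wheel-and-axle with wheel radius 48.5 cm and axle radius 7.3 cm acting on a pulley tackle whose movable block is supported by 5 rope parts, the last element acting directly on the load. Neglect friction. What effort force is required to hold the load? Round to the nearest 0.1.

Gear pair MA = 90/43 = 2.093.
Wheel-and-axle MA = R/r = 48.5/7.3 = 6.6438.
Block-and-tackle MA = number of supporting rope parts = 5.
Combined ideal MA = 2.093 × 6.6438 × 5 = 69.529.
Effort = load / MA = 9093 / 69.529 = 130.78 N.

130.8 N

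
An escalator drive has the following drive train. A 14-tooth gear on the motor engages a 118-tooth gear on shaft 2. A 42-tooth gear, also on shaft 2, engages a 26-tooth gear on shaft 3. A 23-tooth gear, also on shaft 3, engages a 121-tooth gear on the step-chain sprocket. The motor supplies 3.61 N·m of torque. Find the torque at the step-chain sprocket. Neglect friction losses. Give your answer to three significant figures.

99.1 N·m

Gear mesh: ratio = 118/14 = 8.4286; torque at shaft 2 = 3.61 × 8.4286 = 30.427 N·m.
Gear mesh: ratio = 26/42 = 0.61905; torque at shaft 3 = 30.427 × 0.61905 = 18.836 N·m.
Gear mesh: ratio = 121/23 = 5.2609; torque at the step-chain sprocket = 18.836 × 5.2609 = 99.093 N·m.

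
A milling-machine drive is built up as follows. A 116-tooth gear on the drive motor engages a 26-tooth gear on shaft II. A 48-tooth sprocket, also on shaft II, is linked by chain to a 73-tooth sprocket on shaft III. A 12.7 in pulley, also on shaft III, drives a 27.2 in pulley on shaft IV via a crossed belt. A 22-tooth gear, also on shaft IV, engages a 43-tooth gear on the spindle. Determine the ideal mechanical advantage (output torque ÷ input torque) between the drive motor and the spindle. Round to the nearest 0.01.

Each stage contributes driven/driver: gear mesh 26/116 = 0.22414, chain 73/48 = 1.5208, belt 27.2/12.7 = 2.1417, gear mesh 43/22 = 1.9545.
Overall: 0.22414 × 1.5208 × 2.1417 × 1.9545 = 1.4269.

1.43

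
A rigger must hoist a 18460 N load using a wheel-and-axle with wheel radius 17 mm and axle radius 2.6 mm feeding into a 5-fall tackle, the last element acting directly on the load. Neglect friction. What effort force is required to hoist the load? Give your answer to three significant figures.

565 N

Wheel-and-axle MA = R/r = 17/2.6 = 6.5385.
Block-and-tackle MA = number of supporting rope parts = 5.
Combined ideal MA = 6.5385 × 5 = 32.692.
Effort = load / MA = 18460 / 32.692 = 564.66 N.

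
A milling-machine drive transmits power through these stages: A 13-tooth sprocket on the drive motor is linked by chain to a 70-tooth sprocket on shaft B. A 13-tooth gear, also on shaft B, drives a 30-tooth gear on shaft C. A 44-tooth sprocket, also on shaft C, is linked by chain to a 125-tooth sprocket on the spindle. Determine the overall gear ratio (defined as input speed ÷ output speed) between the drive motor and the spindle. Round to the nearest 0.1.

Each stage contributes driven/driver: chain 70/13 = 5.3846, gear mesh 30/13 = 2.3077, chain 125/44 = 2.8409.
Overall: 5.3846 × 2.3077 × 2.8409 = 35.301.

35.3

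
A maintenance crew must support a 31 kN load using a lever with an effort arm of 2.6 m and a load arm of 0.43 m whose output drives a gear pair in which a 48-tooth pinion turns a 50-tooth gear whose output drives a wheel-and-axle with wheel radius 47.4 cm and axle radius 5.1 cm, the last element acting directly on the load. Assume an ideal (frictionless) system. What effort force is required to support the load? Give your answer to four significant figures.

Lever MA = effort arm / load arm = 2.6/0.43 = 6.0465.
Gear pair MA = 50/48 = 1.0417.
Wheel-and-axle MA = R/r = 47.4/5.1 = 9.2941.
Combined ideal MA = 6.0465 × 1.0417 × 9.2941 = 58.539.
Effort = load / MA = 31 / 58.539 = 0.52957 kN.

0.5296 kN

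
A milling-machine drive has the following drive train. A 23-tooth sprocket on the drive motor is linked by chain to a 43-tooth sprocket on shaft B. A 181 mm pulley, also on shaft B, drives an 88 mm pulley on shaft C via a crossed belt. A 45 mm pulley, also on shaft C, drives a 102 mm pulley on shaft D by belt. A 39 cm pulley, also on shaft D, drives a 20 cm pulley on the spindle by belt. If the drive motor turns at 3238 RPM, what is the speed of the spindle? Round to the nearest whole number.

3065 RPM

chain 43/23 = 1.8696 → 3238/1.8696 = 1732 RPM
belt 88/181 = 0.48619 → 1732/0.48619 = 3562.3 RPM
belt 102/45 = 2.2667 → 3562.3/2.2667 = 1571.6 RPM
belt 20/39 = 0.51282 → 1571.6/0.51282 = 3064.6 RPM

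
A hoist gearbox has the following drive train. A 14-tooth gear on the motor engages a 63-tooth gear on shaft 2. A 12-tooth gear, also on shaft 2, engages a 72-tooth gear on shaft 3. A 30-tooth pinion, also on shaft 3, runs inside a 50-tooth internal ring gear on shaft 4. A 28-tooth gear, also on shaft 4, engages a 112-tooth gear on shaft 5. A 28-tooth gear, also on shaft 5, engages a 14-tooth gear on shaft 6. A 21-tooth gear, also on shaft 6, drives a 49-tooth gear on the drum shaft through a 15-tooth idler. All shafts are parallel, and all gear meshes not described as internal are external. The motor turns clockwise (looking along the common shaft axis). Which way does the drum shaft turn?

clockwise

the motor → shaft 2: external mesh, 1 reversal → CCW.
shaft 2 → shaft 3: external mesh, 1 reversal → CW.
shaft 3 → shaft 4: internal mesh, same direction → CW.
shaft 4 → shaft 5: external mesh, 1 reversal → CCW.
shaft 5 → shaft 6: external mesh, 1 reversal → CW.
shaft 6 → the drum shaft: driver → idler → driven is 2 external meshes, 2 reversals → CW.
6 reversals in total — an even number — so the drum shaft turns the same way as the motor.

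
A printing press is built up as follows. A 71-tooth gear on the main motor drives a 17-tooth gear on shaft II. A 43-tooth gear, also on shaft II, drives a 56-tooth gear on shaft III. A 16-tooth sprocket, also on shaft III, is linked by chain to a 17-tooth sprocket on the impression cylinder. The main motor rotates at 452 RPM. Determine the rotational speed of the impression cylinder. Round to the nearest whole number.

the main motor → shaft II (gear mesh, 17/71): 452 ÷ 0.23944 = 1887.8 RPM
shaft II → shaft III (gear mesh, 56/43): 1887.8 ÷ 1.3023 = 1449.5 RPM
shaft III → the impression cylinder (chain, 17/16): 1449.5 ÷ 1.0625 = 1364.3 RPM

1364 RPM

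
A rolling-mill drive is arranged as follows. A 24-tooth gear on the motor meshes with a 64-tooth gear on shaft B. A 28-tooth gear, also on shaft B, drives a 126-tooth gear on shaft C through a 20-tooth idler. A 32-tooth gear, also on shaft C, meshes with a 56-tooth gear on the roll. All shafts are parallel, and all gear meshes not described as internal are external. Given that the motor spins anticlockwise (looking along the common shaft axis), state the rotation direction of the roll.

the motor → shaft B: external mesh, 1 reversal → CW.
shaft B → shaft C: driver → idler → driven is 2 external meshes, 2 reversals → CW.
shaft C → the roll: external mesh, 1 reversal → CCW.
4 reversals in total — an even number — so the roll turns the same way as the motor.

anticlockwise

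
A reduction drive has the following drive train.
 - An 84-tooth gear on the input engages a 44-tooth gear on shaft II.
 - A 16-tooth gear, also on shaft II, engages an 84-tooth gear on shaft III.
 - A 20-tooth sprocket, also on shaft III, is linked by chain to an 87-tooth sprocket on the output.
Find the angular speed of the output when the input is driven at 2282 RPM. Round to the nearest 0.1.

Gear mesh: ratio = 44/84 = 0.52381, so shaft II turns at 2282 / 0.52381 = 4356.5 RPM.
Gear mesh: ratio = 84/16 = 5.25, so shaft III turns at 4356.5 / 5.25 = 829.82 RPM.
Chain: ratio = 87/20 = 4.35, so the output turns at 829.82 / 4.35 = 190.76 RPM.

190.8 RPM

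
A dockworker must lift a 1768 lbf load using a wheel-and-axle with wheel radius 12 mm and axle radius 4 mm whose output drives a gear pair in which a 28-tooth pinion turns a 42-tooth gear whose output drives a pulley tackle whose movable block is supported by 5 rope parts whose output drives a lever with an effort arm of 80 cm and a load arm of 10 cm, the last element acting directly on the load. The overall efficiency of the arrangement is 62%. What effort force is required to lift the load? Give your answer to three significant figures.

Wheel-and-axle MA = R/r = 12/4 = 3.
Gear pair MA = 42/28 = 1.5.
Block-and-tackle MA = number of supporting rope parts = 5.
Lever MA = effort arm / load arm = 80/10 = 8.
Combined ideal MA = 3 × 1.5 × 5 × 8 = 180.
Actual MA = 180 × 0.62 = 111.6.
Effort = load / actual MA = 1768 / 111.6 = 15.842 lbf.

15.8 lbf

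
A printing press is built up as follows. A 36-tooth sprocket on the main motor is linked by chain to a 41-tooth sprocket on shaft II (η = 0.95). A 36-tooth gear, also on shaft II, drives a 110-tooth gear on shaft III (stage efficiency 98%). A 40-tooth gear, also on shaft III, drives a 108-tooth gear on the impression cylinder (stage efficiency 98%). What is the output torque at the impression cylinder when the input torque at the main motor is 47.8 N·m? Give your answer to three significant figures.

Chain: ratio = 41/36 = 1.1389; torque at shaft II = 47.8 × 1.1389 × 0.95 = 51.717 N·m.
Gear mesh: ratio = 110/36 = 3.0556; torque at shaft III = 51.717 × 3.0556 × 0.98 = 154.86 N·m.
Gear mesh: ratio = 108/40 = 2.7; torque at the impression cylinder = 154.86 × 2.7 × 0.98 = 409.77 N·m.

410 N·m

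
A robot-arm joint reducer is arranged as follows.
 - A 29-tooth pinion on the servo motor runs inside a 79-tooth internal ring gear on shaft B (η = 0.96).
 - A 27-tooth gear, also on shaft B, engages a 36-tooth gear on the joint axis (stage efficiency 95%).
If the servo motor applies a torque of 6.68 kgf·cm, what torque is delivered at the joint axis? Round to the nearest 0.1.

Internal gear: ratio = 79/29 = 2.7241; torque at shaft B = 6.68 × 2.7241 × 0.96 = 17.469 kgf·cm.
Gear mesh: ratio = 36/27 = 1.3333; torque at the joint axis = 17.469 × 1.3333 × 0.95 = 22.128 kgf·cm.

22.1 kgf·cm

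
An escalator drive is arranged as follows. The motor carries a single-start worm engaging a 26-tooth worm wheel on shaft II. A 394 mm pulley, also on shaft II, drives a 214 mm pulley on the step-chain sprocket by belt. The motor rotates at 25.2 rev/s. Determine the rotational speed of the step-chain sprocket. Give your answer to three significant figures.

1.78 rev/s

worm 26/1 = 26 → 25.2/26 = 0.96923 rev/s
belt 214/394 = 0.54315 → 0.96923/0.54315 = 1.7845 rev/s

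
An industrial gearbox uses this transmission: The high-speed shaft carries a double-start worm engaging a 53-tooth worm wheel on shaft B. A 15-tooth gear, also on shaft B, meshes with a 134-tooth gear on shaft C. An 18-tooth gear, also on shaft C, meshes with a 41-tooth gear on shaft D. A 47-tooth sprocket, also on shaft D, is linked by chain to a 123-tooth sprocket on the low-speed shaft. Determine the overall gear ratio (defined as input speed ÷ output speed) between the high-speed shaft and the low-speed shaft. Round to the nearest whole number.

1411

Each stage contributes driven/driver: worm 53/2 = 26.5, gear mesh 134/15 = 8.9333, gear mesh 41/18 = 2.2778, chain 123/47 = 2.617.
Overall: 26.5 × 8.9333 × 2.2778 × 2.617 = 1411.2.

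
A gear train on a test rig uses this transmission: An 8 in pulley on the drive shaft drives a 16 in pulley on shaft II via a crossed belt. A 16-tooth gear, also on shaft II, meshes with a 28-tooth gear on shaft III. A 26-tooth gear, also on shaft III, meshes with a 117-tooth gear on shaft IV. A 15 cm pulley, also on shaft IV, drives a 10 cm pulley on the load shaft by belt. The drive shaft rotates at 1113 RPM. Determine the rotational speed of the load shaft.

the drive shaft → shaft II (belt, 16/8): 1113 ÷ 2 = 556.5 RPM
shaft II → shaft III (gear mesh, 28/16): 556.5 ÷ 1.75 = 318 RPM
shaft III → shaft IV (gear mesh, 117/26): 318 ÷ 4.5 = 70.667 RPM
shaft IV → the load shaft (belt, 10/15): 70.667 ÷ 0.66667 = 106 RPM

106 RPM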